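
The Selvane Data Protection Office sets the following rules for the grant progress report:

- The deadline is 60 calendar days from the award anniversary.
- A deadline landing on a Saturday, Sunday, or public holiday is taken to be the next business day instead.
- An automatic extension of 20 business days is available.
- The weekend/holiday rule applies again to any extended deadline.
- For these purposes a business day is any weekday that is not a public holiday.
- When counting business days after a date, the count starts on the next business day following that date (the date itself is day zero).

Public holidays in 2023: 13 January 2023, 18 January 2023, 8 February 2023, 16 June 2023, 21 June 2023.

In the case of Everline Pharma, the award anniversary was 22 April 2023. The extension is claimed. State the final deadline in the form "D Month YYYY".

20 July 2023

Trigger date 22 April 2023 + 60 calendar days = 21 June 2023.
21 June 2023 is a listed holiday; the next business day is 22 June 2023 (Thursday).
The 20-business-day extension runs from 22 June 2023 to 20 July 2023.
20 July 2023 is a Thursday and not a listed holiday, so it stands.
Deadline: 20 July 2023.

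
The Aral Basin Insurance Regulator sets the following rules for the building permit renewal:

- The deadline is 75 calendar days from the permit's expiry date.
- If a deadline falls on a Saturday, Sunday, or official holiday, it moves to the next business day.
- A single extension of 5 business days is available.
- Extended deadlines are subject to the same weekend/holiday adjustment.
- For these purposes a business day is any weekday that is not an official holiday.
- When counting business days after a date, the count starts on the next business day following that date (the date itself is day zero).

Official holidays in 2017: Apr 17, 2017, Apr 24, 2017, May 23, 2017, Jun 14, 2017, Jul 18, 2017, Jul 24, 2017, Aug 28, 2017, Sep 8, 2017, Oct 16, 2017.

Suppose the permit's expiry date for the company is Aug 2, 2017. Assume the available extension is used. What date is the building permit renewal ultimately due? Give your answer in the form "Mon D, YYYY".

75 calendar days after Aug 2, 2017 is Oct 16, 2017.
Oct 16, 2017 falls on a listed holiday. Rolling to the next business day gives Oct 17, 2017, a Tuesday.
Applying the 5-business-day extension: 5 business days after Oct 17, 2017 is Oct 24, 2017.
Oct 24, 2017 (Tuesday) is already a business day.
Final deadline: Oct 24, 2017.

Oct 24, 2017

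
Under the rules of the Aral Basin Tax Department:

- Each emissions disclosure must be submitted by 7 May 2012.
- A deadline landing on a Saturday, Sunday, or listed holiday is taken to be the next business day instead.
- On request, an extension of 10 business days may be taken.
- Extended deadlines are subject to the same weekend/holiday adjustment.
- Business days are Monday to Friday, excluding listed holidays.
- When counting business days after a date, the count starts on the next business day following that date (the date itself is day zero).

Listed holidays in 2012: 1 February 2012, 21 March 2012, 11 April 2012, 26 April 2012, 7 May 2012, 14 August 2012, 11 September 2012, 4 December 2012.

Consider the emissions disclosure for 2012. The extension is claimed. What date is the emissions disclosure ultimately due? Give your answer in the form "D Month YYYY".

22 May 2012

Start from the fixed due date, 7 May 2012.
7 May 2012 falls on a listed holiday. Rolling to the next business day gives 8 May 2012, a Tuesday.
Counting 10 further business days from 8 May 2012 reaches 22 May 2012.
22 May 2012 falls on a Tuesday, which is a business day, so no adjustment is needed.
Final deadline: 22 May 2012.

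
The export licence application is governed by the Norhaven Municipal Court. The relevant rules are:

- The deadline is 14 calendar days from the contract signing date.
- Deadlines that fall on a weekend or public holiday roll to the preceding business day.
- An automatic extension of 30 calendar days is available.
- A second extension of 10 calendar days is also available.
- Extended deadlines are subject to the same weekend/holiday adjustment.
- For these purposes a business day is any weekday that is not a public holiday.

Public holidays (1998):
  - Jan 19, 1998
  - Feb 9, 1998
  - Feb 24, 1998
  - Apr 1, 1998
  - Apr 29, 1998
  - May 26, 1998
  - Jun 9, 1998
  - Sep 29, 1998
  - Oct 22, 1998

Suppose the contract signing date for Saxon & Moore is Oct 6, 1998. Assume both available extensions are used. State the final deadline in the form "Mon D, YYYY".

Nov 27, 1998

14 calendar days after Oct 6, 1998 is Oct 20, 1998.
Oct 20, 1998 falls on a Tuesday, which is a business day, so no adjustment is needed.
Applying the 30-calendar-day extension: Oct 20, 1998 + 30 days = Nov 19, 1998.
Nov 19, 1998 is a Thursday and not a listed holiday, so it stands.
Add the 10 calendar-day extension to Nov 19, 1998: Nov 29, 1998.
Because Nov 29, 1998 is a Sunday, the deadline becomes Nov 27, 1998 (Friday).
Final deadline: Nov 27, 1998.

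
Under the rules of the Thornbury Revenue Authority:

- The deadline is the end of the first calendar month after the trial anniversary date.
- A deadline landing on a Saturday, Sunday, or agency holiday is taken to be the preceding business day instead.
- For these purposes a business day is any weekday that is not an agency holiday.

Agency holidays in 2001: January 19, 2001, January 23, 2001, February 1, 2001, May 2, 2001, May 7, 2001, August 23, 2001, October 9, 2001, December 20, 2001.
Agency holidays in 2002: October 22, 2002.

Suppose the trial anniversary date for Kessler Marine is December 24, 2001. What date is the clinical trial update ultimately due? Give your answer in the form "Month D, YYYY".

January 31, 2002

1 month after December 24, 2001 is January 2002; that month ends on January 31, 2002.
January 31, 2002 (Thursday) is already a business day.
Final deadline: January 31, 2002.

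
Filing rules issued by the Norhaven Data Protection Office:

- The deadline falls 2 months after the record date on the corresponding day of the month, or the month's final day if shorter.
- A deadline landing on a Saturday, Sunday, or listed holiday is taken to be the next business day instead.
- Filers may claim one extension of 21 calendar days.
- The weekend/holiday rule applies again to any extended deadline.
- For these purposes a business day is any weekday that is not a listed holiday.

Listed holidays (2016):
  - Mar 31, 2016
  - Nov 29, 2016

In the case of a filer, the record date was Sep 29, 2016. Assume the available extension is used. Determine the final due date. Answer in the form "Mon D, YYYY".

Moving 2 months forward from Sep 29, 2016 on the corresponding day gives Nov 29, 2016.
Nov 29, 2016 is a listed holiday; the next business day is Nov 30, 2016 (Wednesday).
With the 21-day extension, Nov 30, 2016 becomes Dec 21, 2016.
Dec 21, 2016 falls on a Wednesday, which is a business day, so no adjustment is needed.
The final due date is Dec 21, 2016.

Dec 21, 2016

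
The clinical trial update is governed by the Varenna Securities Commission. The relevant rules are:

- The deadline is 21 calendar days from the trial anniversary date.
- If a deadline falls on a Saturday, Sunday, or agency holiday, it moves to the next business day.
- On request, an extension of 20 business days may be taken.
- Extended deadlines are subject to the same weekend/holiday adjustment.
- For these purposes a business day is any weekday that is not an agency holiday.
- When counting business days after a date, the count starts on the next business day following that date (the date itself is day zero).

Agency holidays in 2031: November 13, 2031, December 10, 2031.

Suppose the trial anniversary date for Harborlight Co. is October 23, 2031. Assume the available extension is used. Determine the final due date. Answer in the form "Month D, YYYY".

December 15, 2031

21 calendar days after October 23, 2031 is November 13, 2031.
November 13, 2031 is a listed holiday; the next business day is November 14, 2031 (Friday).
Counting 20 further business days from November 14, 2031 reaches December 15, 2031.
December 15, 2031 falls on a Monday, which is a business day, so no adjustment is needed.
The final due date is December 15, 2031.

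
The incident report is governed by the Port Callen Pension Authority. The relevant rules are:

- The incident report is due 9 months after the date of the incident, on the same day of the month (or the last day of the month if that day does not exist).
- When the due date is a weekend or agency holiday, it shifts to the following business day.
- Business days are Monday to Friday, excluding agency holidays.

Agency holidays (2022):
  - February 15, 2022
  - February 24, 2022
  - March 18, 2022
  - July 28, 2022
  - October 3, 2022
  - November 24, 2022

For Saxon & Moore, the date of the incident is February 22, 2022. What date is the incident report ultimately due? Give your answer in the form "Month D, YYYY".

9 months from February 22, 2022 is November 22, 2022.
November 22, 2022 falls on a Tuesday, which is a business day, so no adjustment is needed.
Final deadline: November 22, 2022.

November 22, 2022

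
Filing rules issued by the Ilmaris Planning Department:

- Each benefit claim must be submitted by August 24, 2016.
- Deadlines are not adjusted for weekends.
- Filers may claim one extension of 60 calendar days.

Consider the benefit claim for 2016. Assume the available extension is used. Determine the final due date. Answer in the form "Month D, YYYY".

The statutory due date is August 24, 2016.
No adjustment is made for weekends or holidays, so August 24, 2016 stands.
Applying the 60-calendar-day extension: August 24, 2016 + 60 days = October 23, 2016.
October 23, 2016 falls on a Sunday. The rules make no weekend/holiday allowance, so it remains October 23, 2016.
So the filing is due October 23, 2016.

October 23, 2016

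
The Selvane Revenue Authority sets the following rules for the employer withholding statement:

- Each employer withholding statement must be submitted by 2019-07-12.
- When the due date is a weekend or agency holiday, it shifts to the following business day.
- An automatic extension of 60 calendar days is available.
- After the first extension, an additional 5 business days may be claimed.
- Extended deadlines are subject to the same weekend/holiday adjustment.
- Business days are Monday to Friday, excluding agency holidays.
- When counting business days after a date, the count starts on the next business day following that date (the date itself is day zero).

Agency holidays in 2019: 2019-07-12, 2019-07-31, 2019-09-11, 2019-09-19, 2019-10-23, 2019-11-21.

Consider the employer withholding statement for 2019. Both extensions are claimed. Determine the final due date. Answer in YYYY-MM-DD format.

2019-09-23

The stated deadline is 2019-07-12.
2019-07-12 falls on a listed holiday. Rolling to the next business day gives 2019-07-15, a Monday.
The 60-calendar-day extension moves the deadline from 2019-07-15 to 2019-09-13.
Since 2019-09-13 is a Friday and not a holiday, the date is unchanged.
The 5-business-day extension runs from 2019-09-13 to 2019-09-23.
2019-09-23 (Monday) is already a business day.
So the filing is due 2019-09-23.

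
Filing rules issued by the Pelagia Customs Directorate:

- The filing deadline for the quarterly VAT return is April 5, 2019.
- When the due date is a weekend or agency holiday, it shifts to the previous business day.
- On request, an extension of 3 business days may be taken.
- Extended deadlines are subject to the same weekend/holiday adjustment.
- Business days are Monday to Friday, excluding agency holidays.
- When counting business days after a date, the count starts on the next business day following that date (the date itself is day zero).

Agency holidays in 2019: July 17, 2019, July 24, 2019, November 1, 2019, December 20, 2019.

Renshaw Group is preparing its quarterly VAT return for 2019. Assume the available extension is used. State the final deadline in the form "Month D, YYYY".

Start from the fixed due date, April 5, 2019.
April 5, 2019 is a Friday and not a listed holiday, so it stands.
Applying the 3-business-day extension: 3 business days after April 5, 2019 is April 10, 2019.
April 10, 2019 (Wednesday) is already a business day.
The final due date is April 10, 2019.

April 10, 2019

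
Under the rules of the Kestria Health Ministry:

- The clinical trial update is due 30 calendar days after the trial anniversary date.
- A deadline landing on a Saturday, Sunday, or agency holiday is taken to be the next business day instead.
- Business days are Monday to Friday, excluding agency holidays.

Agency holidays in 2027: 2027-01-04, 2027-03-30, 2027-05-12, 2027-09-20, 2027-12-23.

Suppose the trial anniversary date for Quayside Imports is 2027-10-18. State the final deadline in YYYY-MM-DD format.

Trigger date 2027-10-18 + 30 calendar days = 2027-11-17.
2027-11-17 is a Wednesday and not a listed holiday, so it stands.
Final deadline: 2027-11-17.

2027-11-17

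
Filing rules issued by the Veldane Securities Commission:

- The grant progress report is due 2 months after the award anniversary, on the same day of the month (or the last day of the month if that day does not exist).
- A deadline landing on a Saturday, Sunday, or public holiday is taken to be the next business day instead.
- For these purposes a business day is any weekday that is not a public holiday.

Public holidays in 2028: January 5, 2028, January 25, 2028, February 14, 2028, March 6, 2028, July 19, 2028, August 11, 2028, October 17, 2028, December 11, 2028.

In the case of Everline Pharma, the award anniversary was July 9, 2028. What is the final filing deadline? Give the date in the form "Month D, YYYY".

September 11, 2028

Moving 2 months forward from July 9, 2028 on the corresponding day gives September 9, 2028.
Because September 9, 2028 is a Saturday, the deadline becomes September 11, 2028 (Monday).
So the filing is due September 11, 2028.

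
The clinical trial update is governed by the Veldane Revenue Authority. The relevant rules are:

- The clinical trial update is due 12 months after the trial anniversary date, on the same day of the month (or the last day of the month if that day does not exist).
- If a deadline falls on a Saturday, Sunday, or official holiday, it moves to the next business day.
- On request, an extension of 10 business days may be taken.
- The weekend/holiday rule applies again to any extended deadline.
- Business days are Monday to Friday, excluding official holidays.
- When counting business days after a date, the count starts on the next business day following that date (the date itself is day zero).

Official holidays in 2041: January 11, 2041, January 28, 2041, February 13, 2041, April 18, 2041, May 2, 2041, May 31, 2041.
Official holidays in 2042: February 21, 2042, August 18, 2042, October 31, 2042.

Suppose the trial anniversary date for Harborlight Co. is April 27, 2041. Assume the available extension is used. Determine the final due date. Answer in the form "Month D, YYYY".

May 12, 2042

12 months after April 27, 2041, on the same day of the month, is April 27, 2042.
April 27, 2042 is a Sunday; the next business day is April 28, 2042 (Monday).
The 10-business-day extension runs from April 28, 2042 to May 12, 2042.
May 12, 2042 (Monday) is already a business day.
The final due date is May 12, 2042.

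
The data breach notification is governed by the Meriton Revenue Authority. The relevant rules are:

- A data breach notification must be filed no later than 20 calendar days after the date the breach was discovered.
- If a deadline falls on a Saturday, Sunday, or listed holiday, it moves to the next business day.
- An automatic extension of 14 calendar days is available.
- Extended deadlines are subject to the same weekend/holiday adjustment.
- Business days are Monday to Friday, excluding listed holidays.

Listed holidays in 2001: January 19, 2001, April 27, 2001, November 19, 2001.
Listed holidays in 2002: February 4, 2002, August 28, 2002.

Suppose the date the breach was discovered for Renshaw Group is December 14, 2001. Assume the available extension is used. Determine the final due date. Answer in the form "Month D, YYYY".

January 17, 2002

Adding 20 calendar days to December 14, 2001 gives January 3, 2002.
January 3, 2002 is a Thursday and not a listed holiday, so it stands.
With the 14-day extension, January 3, 2002 becomes January 17, 2002.
January 17, 2002 (Thursday) is already a business day.
The final due date is January 17, 2002.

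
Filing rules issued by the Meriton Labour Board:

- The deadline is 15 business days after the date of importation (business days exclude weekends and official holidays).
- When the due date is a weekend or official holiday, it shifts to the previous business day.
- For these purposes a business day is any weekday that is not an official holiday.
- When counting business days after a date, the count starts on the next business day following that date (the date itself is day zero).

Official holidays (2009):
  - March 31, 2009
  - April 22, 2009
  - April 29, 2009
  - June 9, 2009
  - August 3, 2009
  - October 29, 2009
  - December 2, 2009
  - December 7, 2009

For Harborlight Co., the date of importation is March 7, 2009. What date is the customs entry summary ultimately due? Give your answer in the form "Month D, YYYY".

March 27, 2009

Counting 15 business days after March 7, 2009 (skipping weekends and listed holidays) reaches March 27, 2009.
March 27, 2009 falls on a Friday, which is a business day, so no adjustment is needed.
Final deadline: March 27, 2009.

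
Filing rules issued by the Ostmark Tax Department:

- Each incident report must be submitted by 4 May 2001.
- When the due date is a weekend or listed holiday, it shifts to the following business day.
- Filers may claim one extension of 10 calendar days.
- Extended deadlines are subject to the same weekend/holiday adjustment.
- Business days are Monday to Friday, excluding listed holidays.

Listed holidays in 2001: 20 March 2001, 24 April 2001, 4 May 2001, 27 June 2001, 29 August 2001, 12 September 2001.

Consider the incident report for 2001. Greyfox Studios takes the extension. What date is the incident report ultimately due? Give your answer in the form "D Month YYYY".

The statutory due date is 4 May 2001.
Because 4 May 2001 is a listed holiday, the deadline becomes 7 May 2001 (Monday).
Add the 10 calendar-day extension to 7 May 2001: 17 May 2001.
Since 17 May 2001 is a Thursday and not a holiday, the date is unchanged.
Deadline: 17 May 2001.

17 May 2001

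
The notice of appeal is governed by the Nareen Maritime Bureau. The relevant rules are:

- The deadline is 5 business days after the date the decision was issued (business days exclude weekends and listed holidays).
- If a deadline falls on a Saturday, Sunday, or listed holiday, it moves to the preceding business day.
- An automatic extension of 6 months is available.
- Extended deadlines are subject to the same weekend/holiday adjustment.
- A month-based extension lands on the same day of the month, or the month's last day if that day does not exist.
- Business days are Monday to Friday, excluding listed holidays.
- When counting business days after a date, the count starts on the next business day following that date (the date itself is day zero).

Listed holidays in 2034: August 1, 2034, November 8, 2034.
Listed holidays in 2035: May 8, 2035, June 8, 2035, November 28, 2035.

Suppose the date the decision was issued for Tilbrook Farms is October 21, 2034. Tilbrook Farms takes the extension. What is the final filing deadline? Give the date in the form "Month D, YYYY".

April 27, 2035

5 business days after October 21, 2034, excluding weekends and holidays, is October 27, 2034.
October 27, 2034 falls on a Friday, which is a business day, so no adjustment is needed.
Add 6 months to October 27, 2034: April 27, 2035.
Since April 27, 2035 is a Friday and not a holiday, the date is unchanged.
Deadline: April 27, 2035.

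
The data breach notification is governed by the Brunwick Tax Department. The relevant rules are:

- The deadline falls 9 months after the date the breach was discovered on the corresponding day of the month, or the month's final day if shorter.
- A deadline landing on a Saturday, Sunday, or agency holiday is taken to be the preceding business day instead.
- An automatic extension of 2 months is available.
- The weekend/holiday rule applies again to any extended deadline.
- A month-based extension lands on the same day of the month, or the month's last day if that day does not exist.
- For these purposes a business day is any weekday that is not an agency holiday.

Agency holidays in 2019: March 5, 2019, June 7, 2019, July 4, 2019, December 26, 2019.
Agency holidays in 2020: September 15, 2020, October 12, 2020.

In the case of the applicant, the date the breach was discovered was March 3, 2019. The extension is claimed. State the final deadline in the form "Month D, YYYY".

9 months after March 3, 2019, on the same day of the month, is December 3, 2019.
Since December 3, 2019 is a Tuesday and not a holiday, the date is unchanged.
Applying the 2 months extension: 2 months after December 3, 2019 is February 3, 2020.
February 3, 2020 is a Monday and not a listed holiday, so it stands.
Final deadline: February 3, 2020.

February 3, 2020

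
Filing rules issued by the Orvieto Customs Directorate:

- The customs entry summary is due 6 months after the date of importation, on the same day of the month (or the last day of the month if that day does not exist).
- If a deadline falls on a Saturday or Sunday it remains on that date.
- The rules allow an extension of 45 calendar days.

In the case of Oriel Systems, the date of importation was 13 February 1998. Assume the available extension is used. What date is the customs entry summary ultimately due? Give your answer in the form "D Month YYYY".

27 September 1998

6 months after 13 February 1998, on the same day of the month, is 13 August 1998.
No adjustment is made for weekends or holidays, so 13 August 1998 stands.
The 45-calendar-day extension moves the deadline from 13 August 1998 to 27 September 1998.
27 September 1998 falls on a Sunday. The rules make no weekend/holiday allowance, so it remains 27 September 1998.
Final deadline: 27 September 1998.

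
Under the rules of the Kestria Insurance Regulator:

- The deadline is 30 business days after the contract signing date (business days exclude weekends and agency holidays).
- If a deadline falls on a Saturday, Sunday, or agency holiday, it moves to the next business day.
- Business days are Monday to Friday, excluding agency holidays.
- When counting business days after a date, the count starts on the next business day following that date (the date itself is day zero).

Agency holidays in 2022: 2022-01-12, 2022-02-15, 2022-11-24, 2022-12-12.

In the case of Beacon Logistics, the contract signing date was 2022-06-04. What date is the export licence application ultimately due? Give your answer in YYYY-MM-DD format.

2022-07-15

30 business days after 2022-06-04, excluding weekends and holidays, is 2022-07-15.
2022-07-15 falls on a Friday, which is a business day, so no adjustment is needed.
So the filing is due 2022-07-15.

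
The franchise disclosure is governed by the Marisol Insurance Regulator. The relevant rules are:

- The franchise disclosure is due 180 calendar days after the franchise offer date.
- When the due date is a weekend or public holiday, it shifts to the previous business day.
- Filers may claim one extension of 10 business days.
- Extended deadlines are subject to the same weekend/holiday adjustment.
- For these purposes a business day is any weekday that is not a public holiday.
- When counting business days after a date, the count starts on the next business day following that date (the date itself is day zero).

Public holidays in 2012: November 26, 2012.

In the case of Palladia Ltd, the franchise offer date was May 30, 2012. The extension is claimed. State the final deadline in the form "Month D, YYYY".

180 calendar days after May 30, 2012 is November 26, 2012.
November 26, 2012 is a listed holiday; the preceding business day is November 23, 2012 (Friday).
Counting 10 further business days from November 23, 2012 reaches December 10, 2012.
December 10, 2012 falls on a Monday, which is a business day, so no adjustment is needed.
Deadline: December 10, 2012.

December 10, 2012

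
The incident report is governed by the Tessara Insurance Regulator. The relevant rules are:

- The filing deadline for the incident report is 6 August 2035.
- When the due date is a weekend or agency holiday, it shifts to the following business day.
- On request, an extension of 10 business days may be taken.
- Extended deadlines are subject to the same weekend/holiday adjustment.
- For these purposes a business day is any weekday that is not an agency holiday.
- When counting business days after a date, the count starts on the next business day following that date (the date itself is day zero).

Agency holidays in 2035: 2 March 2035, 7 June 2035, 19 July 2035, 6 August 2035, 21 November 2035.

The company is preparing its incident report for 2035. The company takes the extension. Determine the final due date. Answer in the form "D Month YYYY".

21 August 2035

The stated deadline is 6 August 2035.
6 August 2035 is a listed holiday, so it moves to the next business day, 7 August 2035 (Tuesday).
The 10-business-day extension runs from 7 August 2035 to 21 August 2035.
Since 21 August 2035 is a Tuesday and not a holiday, the date is unchanged.
So the filing is due 21 August 2035.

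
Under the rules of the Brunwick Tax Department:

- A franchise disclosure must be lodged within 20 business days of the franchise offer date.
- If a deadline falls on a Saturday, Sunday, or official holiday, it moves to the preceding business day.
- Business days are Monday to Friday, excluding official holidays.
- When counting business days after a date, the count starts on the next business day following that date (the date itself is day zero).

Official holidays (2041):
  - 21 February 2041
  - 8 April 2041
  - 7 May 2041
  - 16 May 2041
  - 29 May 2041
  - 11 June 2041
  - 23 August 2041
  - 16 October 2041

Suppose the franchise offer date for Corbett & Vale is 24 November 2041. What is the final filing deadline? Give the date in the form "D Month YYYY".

20 December 2041

20 business days after 24 November 2041, excluding weekends and holidays, is 20 December 2041.
20 December 2041 (Friday) is already a business day.
So the filing is due 20 December 2041.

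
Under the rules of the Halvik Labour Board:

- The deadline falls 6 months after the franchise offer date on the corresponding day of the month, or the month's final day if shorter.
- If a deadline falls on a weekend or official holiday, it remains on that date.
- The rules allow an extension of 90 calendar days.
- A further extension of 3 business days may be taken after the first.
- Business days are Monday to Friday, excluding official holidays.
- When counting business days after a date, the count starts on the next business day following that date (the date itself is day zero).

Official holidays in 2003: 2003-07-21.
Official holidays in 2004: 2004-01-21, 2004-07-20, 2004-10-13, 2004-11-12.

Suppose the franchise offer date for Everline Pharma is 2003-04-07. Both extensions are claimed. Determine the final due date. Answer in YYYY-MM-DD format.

Moving 6 months forward from 2003-04-07 on the corresponding day gives 2003-10-07.
2003-10-07 is a Tuesday; no weekend or holiday adjustment applies.
Add the 90 calendar-day extension to 2003-10-07: 2004-01-05.
No adjustment is made for weekends or holidays, so 2004-01-05 stands.
Counting 3 further business days from 2004-01-05 reaches 2004-01-08.
2004-01-08 is a Thursday; no weekend or holiday adjustment applies.
Deadline: 2004-01-08.

2004-01-08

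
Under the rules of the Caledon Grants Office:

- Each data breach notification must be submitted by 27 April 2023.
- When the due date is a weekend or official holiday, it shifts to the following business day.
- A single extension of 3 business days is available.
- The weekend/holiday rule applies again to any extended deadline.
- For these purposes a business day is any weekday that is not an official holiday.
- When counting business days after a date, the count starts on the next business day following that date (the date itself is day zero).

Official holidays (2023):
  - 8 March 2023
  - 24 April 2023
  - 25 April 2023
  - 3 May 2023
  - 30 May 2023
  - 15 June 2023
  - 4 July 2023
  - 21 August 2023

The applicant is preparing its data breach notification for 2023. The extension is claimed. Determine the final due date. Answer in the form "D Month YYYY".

Start from the fixed due date, 27 April 2023.
27 April 2023 falls on a Thursday, which is a business day, so no adjustment is needed.
Counting 3 further business days from 27 April 2023 reaches 2 May 2023.
2 May 2023 falls on a Tuesday, which is a business day, so no adjustment is needed.
The final due date is 2 May 2023.

2 May 2023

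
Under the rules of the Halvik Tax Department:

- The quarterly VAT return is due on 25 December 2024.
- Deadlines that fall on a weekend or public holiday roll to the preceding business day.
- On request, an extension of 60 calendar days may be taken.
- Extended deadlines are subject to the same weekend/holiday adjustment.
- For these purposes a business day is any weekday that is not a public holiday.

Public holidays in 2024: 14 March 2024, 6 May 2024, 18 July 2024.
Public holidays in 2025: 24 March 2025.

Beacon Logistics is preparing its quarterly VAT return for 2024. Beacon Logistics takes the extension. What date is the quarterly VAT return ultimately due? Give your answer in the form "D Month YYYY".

Start from the fixed due date, 25 December 2024.
25 December 2024 falls on a Wednesday, which is a business day, so no adjustment is needed.
Add the 60 calendar-day extension to 25 December 2024: 23 February 2025.
Because 23 February 2025 is a Sunday, the deadline becomes 21 February 2025 (Friday).
So the filing is due 21 February 2025.

21 February 2025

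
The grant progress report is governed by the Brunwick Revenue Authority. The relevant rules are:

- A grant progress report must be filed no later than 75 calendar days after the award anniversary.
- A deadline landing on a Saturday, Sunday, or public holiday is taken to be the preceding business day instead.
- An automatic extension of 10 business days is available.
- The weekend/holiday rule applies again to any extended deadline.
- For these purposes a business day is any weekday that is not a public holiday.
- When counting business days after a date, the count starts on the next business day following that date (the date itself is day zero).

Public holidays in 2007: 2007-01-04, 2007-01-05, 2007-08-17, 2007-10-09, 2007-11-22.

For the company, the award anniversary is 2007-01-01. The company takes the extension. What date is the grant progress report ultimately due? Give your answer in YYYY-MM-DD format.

2007-03-30

75 calendar days after 2007-01-01 is 2007-03-17.
Because 2007-03-17 is a Saturday, the deadline becomes 2007-03-16 (Friday).
The 10-business-day extension runs from 2007-03-16 to 2007-03-30.
Since 2007-03-30 is a Friday and not a holiday, the date is unchanged.
So the filing is due 2007-03-30.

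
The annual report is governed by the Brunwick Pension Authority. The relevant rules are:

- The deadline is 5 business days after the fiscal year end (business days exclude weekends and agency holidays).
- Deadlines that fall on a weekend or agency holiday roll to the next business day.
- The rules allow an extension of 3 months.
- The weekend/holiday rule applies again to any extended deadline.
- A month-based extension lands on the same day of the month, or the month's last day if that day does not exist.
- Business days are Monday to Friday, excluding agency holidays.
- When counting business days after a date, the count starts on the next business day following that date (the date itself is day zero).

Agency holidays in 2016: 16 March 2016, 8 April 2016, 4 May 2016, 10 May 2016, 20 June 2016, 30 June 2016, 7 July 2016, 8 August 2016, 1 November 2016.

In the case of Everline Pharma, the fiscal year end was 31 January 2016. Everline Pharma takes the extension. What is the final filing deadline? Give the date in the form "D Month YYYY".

5 May 2016

Counting 5 business days after 31 January 2016 (skipping weekends and listed holidays) reaches 5 February 2016.
Since 5 February 2016 is a Friday and not a holiday, the date is unchanged.
Applying the 3 months extension: 3 months after 5 February 2016 is 5 May 2016.
Since 5 May 2016 is a Thursday and not a holiday, the date is unchanged.
The final due date is 5 May 2016.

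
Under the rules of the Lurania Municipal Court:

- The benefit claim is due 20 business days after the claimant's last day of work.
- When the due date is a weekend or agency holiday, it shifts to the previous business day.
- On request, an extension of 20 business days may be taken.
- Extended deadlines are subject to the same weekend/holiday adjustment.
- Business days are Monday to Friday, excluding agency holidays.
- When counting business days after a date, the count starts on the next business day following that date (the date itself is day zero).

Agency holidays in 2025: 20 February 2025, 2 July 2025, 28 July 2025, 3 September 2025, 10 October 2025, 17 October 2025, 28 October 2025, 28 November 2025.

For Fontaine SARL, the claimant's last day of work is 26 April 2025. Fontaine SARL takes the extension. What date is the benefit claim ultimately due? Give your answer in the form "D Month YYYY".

20 business days after 26 April 2025, excluding weekends and holidays, is 23 May 2025.
Since 23 May 2025 is a Friday and not a holiday, the date is unchanged.
Applying the 20-business-day extension: 20 business days after 23 May 2025 is 20 June 2025.
20 June 2025 falls on a Friday, which is a business day, so no adjustment is needed.
The final due date is 20 June 2025.

20 June 2025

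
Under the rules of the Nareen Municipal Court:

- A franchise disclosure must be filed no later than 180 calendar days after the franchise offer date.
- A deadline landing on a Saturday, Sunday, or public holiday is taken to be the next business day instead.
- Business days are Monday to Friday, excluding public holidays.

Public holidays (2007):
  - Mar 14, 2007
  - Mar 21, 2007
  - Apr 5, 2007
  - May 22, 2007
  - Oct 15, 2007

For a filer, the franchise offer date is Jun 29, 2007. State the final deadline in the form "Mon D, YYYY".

From Jun 29, 2007, 180 calendar days later is Dec 26, 2007.
Dec 26, 2007 is a Wednesday and not a listed holiday, so it stands.
So the filing is due Dec 26, 2007.

Dec 26, 2007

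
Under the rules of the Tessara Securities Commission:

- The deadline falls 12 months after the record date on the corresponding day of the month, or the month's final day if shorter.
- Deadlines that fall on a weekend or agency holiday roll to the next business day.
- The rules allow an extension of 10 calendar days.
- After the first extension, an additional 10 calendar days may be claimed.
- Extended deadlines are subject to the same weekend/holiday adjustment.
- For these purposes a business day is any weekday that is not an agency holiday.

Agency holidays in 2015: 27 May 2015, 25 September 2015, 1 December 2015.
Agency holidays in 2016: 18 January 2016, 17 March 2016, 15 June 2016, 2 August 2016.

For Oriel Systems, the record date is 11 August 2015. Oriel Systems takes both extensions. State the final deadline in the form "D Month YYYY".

1 September 2016

12 months after 11 August 2015, on the same day of the month, is 11 August 2016.
11 August 2016 (Thursday) is already a business day.
The 10-calendar-day extension moves the deadline from 11 August 2016 to 21 August 2016.
21 August 2016 is a Sunday, so it moves to the next business day, 22 August 2016 (Monday).
Applying the 10-calendar-day extension: 22 August 2016 + 10 days = 1 September 2016.
1 September 2016 falls on a Thursday, which is a business day, so no adjustment is needed.
So the filing is due 1 September 2016.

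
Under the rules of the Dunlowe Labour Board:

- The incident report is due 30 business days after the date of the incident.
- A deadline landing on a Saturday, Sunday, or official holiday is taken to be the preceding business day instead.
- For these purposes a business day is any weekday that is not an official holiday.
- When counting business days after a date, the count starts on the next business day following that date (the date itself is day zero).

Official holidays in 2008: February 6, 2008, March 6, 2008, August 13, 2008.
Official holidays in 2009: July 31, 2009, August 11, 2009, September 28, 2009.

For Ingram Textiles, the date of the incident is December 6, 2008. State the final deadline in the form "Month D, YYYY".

30 business days after December 6, 2008, excluding weekends and holidays, is January 16, 2009.
January 16, 2009 falls on a Friday, which is a business day, so no adjustment is needed.
Deadline: January 16, 2009.

January 16, 2009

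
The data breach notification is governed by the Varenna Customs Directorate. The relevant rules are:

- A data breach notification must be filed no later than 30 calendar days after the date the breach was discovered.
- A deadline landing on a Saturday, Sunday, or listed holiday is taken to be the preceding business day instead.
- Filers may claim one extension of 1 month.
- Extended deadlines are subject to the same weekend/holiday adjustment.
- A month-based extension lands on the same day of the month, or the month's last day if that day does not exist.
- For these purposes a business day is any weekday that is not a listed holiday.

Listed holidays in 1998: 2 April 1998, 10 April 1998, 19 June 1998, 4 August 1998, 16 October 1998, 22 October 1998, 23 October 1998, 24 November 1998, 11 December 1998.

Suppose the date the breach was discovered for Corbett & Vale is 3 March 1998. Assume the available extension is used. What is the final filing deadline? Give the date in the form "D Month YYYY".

1 May 1998

30 calendar days after 3 March 1998 is 2 April 1998.
2 April 1998 is a listed holiday, so it moves to the preceding business day, 1 April 1998 (Wednesday).
The 1 month extension carries 1 April 1998 to 1 May 1998.
Since 1 May 1998 is a Friday and not a holiday, the date is unchanged.
So the filing is due 1 May 1998.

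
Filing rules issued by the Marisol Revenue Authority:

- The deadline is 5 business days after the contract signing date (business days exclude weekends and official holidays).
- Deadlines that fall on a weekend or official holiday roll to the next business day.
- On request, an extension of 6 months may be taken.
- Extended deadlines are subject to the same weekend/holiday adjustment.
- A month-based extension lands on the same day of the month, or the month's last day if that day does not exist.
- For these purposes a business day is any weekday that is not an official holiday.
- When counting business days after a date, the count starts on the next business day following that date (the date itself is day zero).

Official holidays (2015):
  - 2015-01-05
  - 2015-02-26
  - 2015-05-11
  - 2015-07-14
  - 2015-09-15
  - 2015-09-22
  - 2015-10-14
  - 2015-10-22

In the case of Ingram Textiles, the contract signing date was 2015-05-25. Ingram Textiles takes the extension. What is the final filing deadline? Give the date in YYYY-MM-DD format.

Counting 5 business days after 2015-05-25 (skipping weekends and listed holidays) reaches 2015-06-01.
2015-06-01 is a Monday and not a listed holiday, so it stands.
The 6 months extension carries 2015-06-01 to 2015-12-01.
2015-12-01 (Tuesday) is already a business day.
Final deadline: 2015-12-01.

2015-12-01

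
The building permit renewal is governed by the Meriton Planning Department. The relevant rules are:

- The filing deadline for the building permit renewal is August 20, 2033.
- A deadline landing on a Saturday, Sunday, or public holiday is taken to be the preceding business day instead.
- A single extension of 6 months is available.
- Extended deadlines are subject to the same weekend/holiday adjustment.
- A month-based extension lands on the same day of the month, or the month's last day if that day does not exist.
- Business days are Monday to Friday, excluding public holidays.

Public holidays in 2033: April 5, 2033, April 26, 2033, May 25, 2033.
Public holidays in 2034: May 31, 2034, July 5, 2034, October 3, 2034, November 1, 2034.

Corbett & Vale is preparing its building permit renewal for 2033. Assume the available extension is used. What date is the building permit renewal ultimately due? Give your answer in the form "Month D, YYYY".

February 17, 2034

The stated deadline is August 20, 2033.
August 20, 2033 is a Saturday, so it moves to the preceding business day, August 19, 2033 (Friday).
Applying the 6 months extension: 6 months after August 19, 2033 is February 19, 2034.
February 19, 2034 is a Sunday; the preceding business day is February 17, 2034 (Friday).
Final deadline: February 17, 2034.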